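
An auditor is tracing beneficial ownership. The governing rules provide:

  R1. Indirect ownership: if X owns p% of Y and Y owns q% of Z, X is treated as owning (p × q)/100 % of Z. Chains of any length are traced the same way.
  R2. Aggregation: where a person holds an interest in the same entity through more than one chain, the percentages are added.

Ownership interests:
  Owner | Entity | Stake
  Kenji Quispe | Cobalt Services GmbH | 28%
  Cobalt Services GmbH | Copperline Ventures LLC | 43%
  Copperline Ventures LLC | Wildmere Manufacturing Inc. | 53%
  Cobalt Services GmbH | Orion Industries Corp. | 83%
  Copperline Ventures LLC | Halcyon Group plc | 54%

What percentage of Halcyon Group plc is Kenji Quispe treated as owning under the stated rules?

6.5016%

Chain via Cobalt Services GmbH → Copperline Ventures LLC (R1): 28% × 43% × 54% = 6.5016% of Halcyon Group plc.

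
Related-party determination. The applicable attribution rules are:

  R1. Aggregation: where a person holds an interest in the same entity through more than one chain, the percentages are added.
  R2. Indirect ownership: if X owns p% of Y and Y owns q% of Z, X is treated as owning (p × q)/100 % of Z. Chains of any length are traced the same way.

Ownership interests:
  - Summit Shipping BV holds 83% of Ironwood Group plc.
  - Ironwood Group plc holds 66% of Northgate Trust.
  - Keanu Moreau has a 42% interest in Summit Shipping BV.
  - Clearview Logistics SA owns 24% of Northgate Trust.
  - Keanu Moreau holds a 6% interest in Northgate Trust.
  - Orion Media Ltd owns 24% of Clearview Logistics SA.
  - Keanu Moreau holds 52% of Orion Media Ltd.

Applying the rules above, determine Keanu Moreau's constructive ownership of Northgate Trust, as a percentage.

32.0028%

Chain via Summit Shipping BV → Ironwood Group plc (R2): 42% × 83% × 66% = 23.0076% of Northgate Trust.
Chain via Orion Media Ltd → Clearview Logistics SA (R2): 52% × 24% × 24% = 2.9952% of Northgate Trust.
Direct interest in Northgate Trust: 6%.
Aggregating (R1): 23.0076% + 2.9952% + 6% = 32.0028%.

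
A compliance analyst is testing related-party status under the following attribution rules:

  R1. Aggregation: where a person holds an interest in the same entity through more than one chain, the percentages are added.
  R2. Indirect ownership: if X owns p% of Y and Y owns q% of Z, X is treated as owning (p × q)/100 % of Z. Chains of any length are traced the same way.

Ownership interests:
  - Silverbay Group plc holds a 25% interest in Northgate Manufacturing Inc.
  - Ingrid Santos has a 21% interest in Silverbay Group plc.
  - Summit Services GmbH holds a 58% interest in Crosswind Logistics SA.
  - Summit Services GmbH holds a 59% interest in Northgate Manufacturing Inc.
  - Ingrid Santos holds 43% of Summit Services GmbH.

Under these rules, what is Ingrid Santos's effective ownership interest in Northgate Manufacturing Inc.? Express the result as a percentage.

30.62%

Chain via Silverbay Group plc (R2): 21% × 25% = 5.25% of Northgate Manufacturing Inc.
Chain via Summit Services GmbH (R2): 43% × 59% = 25.37% of Northgate Manufacturing Inc.
Aggregating (R1): 5.25% + 25.37% = 30.62%.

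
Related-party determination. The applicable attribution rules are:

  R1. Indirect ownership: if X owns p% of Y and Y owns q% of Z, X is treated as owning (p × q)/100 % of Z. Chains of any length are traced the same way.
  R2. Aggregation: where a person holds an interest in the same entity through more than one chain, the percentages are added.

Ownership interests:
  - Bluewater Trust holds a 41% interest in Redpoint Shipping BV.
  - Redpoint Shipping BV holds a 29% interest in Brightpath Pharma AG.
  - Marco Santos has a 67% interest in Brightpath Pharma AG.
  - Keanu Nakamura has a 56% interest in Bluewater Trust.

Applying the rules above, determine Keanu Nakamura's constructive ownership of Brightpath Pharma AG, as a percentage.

Chain via Bluewater Trust → Redpoint Shipping BV (R1): 56% × 41% × 29% = 6.6584% of Brightpath Pharma AG.

6.6584%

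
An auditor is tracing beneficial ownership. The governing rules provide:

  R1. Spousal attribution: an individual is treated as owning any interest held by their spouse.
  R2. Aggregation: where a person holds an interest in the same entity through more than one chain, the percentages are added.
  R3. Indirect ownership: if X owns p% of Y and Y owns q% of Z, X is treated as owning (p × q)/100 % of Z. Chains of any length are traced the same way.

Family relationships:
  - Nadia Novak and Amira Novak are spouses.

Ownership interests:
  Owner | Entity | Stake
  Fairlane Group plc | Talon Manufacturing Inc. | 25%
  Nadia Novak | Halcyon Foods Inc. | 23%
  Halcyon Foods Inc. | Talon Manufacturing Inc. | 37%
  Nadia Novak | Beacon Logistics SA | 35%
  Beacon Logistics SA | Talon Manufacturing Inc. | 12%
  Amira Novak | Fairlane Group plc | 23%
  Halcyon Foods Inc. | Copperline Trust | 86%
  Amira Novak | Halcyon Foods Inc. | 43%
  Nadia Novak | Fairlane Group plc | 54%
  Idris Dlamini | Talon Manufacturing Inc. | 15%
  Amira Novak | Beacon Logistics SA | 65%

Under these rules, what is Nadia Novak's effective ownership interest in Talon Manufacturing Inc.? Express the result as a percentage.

55.67%

By spousal attribution (R1), Nadia Novak is treated as also owning Amira Novak's interest in Beacon Logistics SA, giving 35% + 65% = 100%.
By spousal attribution (R1), Nadia Novak is treated as also owning Amira Novak's interest in Fairlane Group plc, giving 54% + 23% = 77%.
By spousal attribution (R1), Nadia Novak is treated as also owning Amira Novak's interest in Halcyon Foods Inc, giving 23% + 43% = 66%.
Chain via Beacon Logistics SA (R3): 100% × 12% = 12% of Talon Manufacturing Inc.
Chain via Fairlane Group plc (R3): 77% × 25% = 19.25% of Talon Manufacturing Inc.
Chain via Halcyon Foods Inc. (R3): 66% × 37% = 24.42% of Talon Manufacturing Inc.
Aggregating (R2): 12% + 19.25% + 24.42% = 55.67%.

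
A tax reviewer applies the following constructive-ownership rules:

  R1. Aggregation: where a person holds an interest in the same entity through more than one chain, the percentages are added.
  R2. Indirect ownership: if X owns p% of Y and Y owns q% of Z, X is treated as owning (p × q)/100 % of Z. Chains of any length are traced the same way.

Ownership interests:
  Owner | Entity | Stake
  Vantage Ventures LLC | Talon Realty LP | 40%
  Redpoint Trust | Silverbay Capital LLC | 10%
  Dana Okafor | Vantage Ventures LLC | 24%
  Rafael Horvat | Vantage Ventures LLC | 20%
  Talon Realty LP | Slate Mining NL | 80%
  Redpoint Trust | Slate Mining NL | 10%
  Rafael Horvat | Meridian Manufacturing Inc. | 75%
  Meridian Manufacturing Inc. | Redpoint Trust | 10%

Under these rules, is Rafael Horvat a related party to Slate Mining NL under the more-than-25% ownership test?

Chain via Meridian Manufacturing Inc. → Redpoint Trust (R2): 75% × 10% × 10% = 0.75% of Slate Mining NL.
Chain via Vantage Ventures LLC → Talon Realty LP (R2): 20% × 40% × 80% = 6.4% of Slate Mining NL.
Aggregating (R1): 0.75% + 6.4% = 7.15%.
7.15% does not exceed the 25% threshold, so Rafael is not a related party to Slate Mining NL.

No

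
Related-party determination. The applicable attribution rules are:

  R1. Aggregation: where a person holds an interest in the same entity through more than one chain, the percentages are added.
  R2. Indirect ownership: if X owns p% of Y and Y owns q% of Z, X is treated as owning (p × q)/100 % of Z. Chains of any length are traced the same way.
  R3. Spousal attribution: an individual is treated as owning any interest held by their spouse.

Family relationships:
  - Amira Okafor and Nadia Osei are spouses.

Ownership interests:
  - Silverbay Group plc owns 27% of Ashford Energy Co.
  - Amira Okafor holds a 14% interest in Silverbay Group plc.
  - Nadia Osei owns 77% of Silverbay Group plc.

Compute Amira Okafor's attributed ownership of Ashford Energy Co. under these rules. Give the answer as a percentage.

24.57%

By spousal attribution (R3), Amira Okafor is treated as also owning Nadia Osei's interest in Silverbay Group plc, giving 14% + 77% = 91%.
Chain via Silverbay Group plc (R2): 91% × 27% = 24.57% of Ashford Energy Co.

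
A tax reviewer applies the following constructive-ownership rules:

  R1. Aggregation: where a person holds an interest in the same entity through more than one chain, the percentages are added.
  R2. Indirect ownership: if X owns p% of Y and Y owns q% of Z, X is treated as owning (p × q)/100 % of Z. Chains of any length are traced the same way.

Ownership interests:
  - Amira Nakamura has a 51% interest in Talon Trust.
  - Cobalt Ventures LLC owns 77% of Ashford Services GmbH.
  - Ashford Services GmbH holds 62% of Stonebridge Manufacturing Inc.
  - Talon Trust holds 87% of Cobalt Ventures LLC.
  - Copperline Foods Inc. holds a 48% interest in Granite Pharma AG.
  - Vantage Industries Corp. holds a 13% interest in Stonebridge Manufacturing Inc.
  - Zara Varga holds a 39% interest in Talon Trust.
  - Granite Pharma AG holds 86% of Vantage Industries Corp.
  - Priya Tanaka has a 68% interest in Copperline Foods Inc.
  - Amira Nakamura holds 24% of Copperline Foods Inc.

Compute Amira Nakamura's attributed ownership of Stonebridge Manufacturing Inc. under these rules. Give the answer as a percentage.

Chain via Copperline Foods Inc. → Granite Pharma AG → Vantage Industries Corp. (R2): 24% × 48% × 86% × 13% = 1.287936% of Stonebridge Manufacturing Inc.
Chain via Talon Trust → Cobalt Ventures LLC → Ashford Services GmbH (R2): 51% × 87% × 77% × 62% = 21.182238% of Stonebridge Manufacturing Inc.
Aggregating (R1): 1.287936% + 21.182238% = 22.470174%.

22.470174%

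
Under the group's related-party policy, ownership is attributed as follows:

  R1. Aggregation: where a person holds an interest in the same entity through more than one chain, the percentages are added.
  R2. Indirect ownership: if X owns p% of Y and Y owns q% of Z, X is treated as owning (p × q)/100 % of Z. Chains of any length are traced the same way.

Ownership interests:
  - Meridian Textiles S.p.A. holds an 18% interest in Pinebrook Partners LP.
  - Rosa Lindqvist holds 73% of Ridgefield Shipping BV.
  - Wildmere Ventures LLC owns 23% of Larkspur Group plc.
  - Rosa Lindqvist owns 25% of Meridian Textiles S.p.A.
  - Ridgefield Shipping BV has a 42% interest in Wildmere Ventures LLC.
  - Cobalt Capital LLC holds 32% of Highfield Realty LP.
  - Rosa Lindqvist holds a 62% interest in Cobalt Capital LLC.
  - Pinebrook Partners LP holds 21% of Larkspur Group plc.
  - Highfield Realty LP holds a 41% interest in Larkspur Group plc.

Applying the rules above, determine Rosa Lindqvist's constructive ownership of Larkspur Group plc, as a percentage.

16.1312%

Chain via Ridgefield Shipping BV → Wildmere Ventures LLC (R2): 73% × 42% × 23% = 7.0518% of Larkspur Group plc.
Chain via Meridian Textiles S.p.A. → Pinebrook Partners LP (R2): 25% × 18% × 21% = 0.945% of Larkspur Group plc.
Chain via Cobalt Capital LLC → Highfield Realty LP (R2): 62% × 32% × 41% = 8.1344% of Larkspur Group plc.
Aggregating (R1): 7.0518% + 0.945% + 8.1344% = 16.1312%.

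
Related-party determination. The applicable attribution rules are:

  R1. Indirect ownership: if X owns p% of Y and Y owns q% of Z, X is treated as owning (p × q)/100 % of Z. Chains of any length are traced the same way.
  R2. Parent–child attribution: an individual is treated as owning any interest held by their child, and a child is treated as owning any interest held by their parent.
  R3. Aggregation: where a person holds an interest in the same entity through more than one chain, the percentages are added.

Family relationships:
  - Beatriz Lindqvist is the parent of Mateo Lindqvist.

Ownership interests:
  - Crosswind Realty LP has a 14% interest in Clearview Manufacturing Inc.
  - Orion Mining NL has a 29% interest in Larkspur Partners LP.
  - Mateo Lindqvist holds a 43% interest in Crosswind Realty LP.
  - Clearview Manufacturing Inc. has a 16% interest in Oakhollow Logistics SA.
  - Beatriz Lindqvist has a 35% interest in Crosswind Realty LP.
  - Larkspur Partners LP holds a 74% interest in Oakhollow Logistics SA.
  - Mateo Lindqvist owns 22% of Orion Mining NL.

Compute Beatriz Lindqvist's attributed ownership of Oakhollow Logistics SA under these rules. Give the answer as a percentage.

6.4684%

By parent–child attribution (R2), Beatriz Lindqvist is treated as also owning Mateo Lindqvist's interest in Crosswind Realty LP, giving 35% + 43% = 78%.
By parent–child attribution (R2), Beatriz Lindqvist is treated as owning Mateo Lindqvist's 22% interest in Orion Mining NL.
Chain via Crosswind Realty LP → Clearview Manufacturing Inc. (R1): 78% × 14% × 16% = 1.7472% of Oakhollow Logistics SA.
Chain via Orion Mining NL → Larkspur Partners LP (R1): 22% × 29% × 74% = 4.7212% of Oakhollow Logistics SA.
Aggregating (R3): 1.7472% + 4.7212% = 6.4684%.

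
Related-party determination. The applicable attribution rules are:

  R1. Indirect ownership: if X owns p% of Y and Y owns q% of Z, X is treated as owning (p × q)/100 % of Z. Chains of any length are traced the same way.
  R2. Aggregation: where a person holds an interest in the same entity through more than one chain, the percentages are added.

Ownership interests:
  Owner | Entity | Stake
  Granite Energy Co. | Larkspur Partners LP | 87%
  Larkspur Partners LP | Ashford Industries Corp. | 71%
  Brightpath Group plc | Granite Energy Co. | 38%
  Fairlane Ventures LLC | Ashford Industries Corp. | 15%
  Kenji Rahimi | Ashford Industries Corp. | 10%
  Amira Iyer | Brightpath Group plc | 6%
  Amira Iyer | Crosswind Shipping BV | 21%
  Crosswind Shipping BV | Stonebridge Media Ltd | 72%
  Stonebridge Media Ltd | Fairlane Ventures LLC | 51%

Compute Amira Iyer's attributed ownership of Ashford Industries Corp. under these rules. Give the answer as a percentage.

2.565036%

Chain via Brightpath Group plc → Granite Energy Co. → Larkspur Partners LP (R1): 6% × 38% × 87% × 71% = 1.408356% of Ashford Industries Corp.
Chain via Crosswind Shipping BV → Stonebridge Media Ltd → Fairlane Ventures LLC (R1): 21% × 72% × 51% × 15% = 1.15668% of Ashford Industries Corp.
Aggregating (R2): 1.408356% + 1.15668% = 2.565036%.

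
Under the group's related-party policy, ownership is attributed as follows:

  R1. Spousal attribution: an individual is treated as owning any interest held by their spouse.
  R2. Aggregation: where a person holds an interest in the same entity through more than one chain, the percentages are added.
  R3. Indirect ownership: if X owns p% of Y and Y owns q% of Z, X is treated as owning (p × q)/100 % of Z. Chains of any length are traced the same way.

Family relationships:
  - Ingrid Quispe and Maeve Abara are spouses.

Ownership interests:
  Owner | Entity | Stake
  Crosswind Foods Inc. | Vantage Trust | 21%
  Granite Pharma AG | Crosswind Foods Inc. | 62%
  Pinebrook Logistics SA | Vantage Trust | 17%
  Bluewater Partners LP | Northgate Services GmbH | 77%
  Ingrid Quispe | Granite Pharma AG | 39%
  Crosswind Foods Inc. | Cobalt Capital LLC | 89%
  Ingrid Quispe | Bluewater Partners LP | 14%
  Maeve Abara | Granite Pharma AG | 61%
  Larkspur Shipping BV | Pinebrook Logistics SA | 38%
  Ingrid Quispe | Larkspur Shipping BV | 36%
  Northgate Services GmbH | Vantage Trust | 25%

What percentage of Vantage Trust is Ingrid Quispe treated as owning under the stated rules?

By spousal attribution (R1), Ingrid Quispe is treated as also owning Maeve Abara's interest in Granite Pharma AG, giving 39% + 61% = 100%.
Chain via Granite Pharma AG → Crosswind Foods Inc. (R3): 100% × 62% × 21% = 13.02% of Vantage Trust.
Chain via Bluewater Partners LP → Northgate Services GmbH (R3): 14% × 77% × 25% = 2.695% of Vantage Trust.
Chain via Larkspur Shipping BV → Pinebrook Logistics SA (R3): 36% × 38% × 17% = 2.3256% of Vantage Trust.
Aggregating (R2): 13.02% + 2.695% + 2.3256% = 18.0406%.

18.0406%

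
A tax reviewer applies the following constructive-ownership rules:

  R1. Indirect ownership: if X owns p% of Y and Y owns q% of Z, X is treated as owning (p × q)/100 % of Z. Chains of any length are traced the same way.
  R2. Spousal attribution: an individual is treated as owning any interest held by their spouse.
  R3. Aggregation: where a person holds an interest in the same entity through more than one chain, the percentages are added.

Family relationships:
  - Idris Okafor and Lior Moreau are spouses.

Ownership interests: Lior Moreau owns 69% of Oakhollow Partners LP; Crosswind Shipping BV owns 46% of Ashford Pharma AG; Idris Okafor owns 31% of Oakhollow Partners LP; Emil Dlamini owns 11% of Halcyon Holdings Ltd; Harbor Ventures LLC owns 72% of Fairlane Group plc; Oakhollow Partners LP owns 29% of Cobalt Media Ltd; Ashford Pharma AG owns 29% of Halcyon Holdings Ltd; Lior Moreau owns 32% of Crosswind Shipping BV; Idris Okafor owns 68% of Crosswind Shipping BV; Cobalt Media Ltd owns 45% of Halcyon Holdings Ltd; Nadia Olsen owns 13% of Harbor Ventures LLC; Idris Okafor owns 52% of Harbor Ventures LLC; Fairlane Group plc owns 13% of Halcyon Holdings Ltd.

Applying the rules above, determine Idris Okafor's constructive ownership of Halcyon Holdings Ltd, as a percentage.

By spousal attribution (R2), Idris Okafor is treated as also owning Lior Moreau's interest in Oakhollow Partners LP, giving 31% + 69% = 100%.
By spousal attribution (R2), Idris Okafor is treated as also owning Lior Moreau's interest in Crosswind Shipping BV, giving 68% + 32% = 100%.
Chain via Harbor Ventures LLC → Fairlane Group plc (R1): 52% × 72% × 13% = 4.8672% of Halcyon Holdings Ltd.
Chain via Oakhollow Partners LP → Cobalt Media Ltd (R1): 100% × 29% × 45% = 13.05% of Halcyon Holdings Ltd.
Chain via Crosswind Shipping BV → Ashford Pharma AG (R1): 100% × 46% × 29% = 13.34% of Halcyon Holdings Ltd.
Aggregating (R3): 4.8672% + 13.05% + 13.34% = 31.2572%.

31.2572%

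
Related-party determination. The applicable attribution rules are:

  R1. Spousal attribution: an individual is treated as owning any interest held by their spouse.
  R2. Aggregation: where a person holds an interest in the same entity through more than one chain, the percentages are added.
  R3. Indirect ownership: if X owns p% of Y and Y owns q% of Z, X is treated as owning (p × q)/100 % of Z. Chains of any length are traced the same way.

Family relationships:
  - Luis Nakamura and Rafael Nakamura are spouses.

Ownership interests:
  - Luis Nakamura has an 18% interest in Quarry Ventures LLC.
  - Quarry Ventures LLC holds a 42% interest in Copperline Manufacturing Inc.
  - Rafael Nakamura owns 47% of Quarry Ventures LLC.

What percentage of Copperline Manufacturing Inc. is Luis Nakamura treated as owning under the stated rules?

27.3%

By spousal attribution (R1), Luis Nakamura is treated as also owning Rafael Nakamura's interest in Quarry Ventures LLC, giving 18% + 47% = 65%.
Chain via Quarry Ventures LLC (R3): 65% × 42% = 27.3% of Copperline Manufacturing Inc.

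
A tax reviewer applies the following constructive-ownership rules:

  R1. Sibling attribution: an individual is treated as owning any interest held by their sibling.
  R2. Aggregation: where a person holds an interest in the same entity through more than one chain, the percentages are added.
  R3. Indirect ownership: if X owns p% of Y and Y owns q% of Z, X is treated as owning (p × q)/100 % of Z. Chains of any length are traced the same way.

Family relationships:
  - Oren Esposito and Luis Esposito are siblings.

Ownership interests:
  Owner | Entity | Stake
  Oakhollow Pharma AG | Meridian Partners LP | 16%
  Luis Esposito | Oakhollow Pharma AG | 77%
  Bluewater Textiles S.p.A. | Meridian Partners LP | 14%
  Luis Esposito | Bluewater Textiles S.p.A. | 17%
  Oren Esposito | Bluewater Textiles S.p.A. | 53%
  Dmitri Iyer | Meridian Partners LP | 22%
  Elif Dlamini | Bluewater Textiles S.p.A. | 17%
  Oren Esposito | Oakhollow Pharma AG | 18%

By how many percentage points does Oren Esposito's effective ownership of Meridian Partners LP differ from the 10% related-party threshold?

By sibling attribution (R1), Oren Esposito is treated as also owning Luis Esposito's interest in Oakhollow Pharma AG, giving 18% + 77% = 95%.
By sibling attribution (R1), Oren Esposito is treated as also owning Luis Esposito's interest in Bluewater Textiles S.p.A, giving 53% + 17% = 70%.
Chain via Oakhollow Pharma AG (R3): 95% × 16% = 15.2% of Meridian Partners LP.
Chain via Bluewater Textiles S.p.A. (R3): 70% × 14% = 9.8% of Meridian Partners LP.
Aggregating (R2): 15.2% + 9.8% = 25%.
25% exceeds the 10% threshold by 15 percentage points.

15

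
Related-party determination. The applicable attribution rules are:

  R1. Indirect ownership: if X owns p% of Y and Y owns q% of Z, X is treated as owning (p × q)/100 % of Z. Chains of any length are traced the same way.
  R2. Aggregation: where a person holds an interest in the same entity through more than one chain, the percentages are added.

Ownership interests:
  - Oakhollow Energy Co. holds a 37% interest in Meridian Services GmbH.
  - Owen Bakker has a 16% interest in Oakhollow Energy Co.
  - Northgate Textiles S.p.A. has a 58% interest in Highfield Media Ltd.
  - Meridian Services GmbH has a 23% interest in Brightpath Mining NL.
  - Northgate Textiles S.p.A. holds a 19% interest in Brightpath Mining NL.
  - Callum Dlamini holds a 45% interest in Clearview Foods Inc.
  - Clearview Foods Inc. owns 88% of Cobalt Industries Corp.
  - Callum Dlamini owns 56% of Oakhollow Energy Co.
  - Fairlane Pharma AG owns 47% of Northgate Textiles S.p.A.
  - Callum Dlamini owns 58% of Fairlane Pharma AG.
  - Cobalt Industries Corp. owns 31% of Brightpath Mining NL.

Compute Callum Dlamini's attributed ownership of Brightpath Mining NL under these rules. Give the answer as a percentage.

22.221%

Chain via Clearview Foods Inc. → Cobalt Industries Corp. (R1): 45% × 88% × 31% = 12.276% of Brightpath Mining NL.
Chain via Fairlane Pharma AG → Northgate Textiles S.p.A. (R1): 58% × 47% × 19% = 5.1794% of Brightpath Mining NL.
Chain via Oakhollow Energy Co. → Meridian Services GmbH (R1): 56% × 37% × 23% = 4.7656% of Brightpath Mining NL.
Aggregating (R2): 12.276% + 5.1794% + 4.7656% = 22.221%.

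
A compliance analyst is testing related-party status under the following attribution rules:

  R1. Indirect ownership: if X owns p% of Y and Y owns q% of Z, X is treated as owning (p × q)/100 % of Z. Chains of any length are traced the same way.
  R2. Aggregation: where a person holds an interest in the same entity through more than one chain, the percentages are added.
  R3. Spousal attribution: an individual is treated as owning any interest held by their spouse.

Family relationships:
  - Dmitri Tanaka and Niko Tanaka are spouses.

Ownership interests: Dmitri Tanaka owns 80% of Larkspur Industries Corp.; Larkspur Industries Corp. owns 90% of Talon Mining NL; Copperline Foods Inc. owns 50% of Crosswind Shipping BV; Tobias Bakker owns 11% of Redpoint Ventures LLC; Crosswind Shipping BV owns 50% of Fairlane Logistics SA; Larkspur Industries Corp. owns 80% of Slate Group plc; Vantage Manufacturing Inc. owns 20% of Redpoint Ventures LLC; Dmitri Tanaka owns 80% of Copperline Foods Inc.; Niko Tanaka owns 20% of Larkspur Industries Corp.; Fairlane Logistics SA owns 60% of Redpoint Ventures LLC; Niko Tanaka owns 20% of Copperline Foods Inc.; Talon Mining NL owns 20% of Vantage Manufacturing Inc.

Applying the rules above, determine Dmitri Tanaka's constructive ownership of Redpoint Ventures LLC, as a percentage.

18.6%

By spousal attribution (R3), Dmitri Tanaka is treated as also owning Niko Tanaka's interest in Copperline Foods Inc, giving 80% + 20% = 100%.
By spousal attribution (R3), Dmitri Tanaka is treated as also owning Niko Tanaka's interest in Larkspur Industries Corp, giving 80% + 20% = 100%.
Chain via Copperline Foods Inc. → Crosswind Shipping BV → Fairlane Logistics SA (R1): 100% × 50% × 50% × 60% = 15% of Redpoint Ventures LLC.
Chain via Larkspur Industries Corp. → Talon Mining NL → Vantage Manufacturing Inc. (R1): 100% × 90% × 20% × 20% = 3.6% of Redpoint Ventures LLC.
Aggregating (R2): 15% + 3.6% = 18.6%.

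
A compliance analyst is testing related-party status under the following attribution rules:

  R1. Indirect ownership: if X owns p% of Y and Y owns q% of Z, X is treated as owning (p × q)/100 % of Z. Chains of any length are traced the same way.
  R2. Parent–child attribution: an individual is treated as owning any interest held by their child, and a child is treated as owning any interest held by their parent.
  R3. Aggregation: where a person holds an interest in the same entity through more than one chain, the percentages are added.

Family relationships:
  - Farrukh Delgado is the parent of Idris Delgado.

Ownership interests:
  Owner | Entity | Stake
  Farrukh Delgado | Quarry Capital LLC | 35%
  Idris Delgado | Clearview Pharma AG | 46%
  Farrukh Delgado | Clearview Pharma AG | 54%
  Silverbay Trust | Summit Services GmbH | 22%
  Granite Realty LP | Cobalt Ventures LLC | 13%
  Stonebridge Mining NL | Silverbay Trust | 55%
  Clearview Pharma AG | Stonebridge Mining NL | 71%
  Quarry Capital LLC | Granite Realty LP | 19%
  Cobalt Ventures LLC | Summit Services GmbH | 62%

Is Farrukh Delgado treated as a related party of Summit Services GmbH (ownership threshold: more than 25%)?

By parent–child attribution (R2), Farrukh Delgado is treated as also owning Idris Delgado's interest in Clearview Pharma AG, giving 54% + 46% = 100%.
Chain via Clearview Pharma AG → Stonebridge Mining NL → Silverbay Trust (R1): 100% × 71% × 55% × 22% = 8.591% of Summit Services GmbH.
Chain via Quarry Capital LLC → Granite Realty LP → Cobalt Ventures LLC (R1): 35% × 19% × 13% × 62% = 0.53599% of Summit Services GmbH.
Aggregating (R3): 8.591% + 0.53599% = 9.12699%.
9.12699% does not exceed the 25% threshold, so Farrukh is not a related party to Summit Services GmbH.

No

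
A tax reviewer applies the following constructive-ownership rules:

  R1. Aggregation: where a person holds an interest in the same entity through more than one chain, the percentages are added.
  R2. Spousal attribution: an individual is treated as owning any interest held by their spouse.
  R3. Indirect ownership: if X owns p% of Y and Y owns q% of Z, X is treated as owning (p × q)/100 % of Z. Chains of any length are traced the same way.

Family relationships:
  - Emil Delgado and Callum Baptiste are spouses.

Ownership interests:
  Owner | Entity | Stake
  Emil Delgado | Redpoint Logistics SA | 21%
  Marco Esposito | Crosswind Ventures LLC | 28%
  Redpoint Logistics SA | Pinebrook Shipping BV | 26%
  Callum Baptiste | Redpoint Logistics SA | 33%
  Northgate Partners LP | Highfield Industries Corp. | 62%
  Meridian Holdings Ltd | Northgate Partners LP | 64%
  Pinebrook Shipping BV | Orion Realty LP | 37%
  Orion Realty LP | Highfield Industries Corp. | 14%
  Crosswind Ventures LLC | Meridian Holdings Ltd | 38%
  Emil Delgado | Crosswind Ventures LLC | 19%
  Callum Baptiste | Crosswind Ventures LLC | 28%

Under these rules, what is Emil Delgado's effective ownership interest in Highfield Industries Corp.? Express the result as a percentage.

7.81412%

By spousal attribution (R2), Emil Delgado is treated as also owning Callum Baptiste's interest in Crosswind Ventures LLC, giving 19% + 28% = 47%.
By spousal attribution (R2), Emil Delgado is treated as also owning Callum Baptiste's interest in Redpoint Logistics SA, giving 21% + 33% = 54%.
Chain via Crosswind Ventures LLC → Meridian Holdings Ltd → Northgate Partners LP (R3): 47% × 38% × 64% × 62% = 7.086848% of Highfield Industries Corp.
Chain via Redpoint Logistics SA → Pinebrook Shipping BV → Orion Realty LP (R3): 54% × 26% × 37% × 14% = 0.727272% of Highfield Industries Corp.
Aggregating (R1): 7.086848% + 0.727272% = 7.81412%.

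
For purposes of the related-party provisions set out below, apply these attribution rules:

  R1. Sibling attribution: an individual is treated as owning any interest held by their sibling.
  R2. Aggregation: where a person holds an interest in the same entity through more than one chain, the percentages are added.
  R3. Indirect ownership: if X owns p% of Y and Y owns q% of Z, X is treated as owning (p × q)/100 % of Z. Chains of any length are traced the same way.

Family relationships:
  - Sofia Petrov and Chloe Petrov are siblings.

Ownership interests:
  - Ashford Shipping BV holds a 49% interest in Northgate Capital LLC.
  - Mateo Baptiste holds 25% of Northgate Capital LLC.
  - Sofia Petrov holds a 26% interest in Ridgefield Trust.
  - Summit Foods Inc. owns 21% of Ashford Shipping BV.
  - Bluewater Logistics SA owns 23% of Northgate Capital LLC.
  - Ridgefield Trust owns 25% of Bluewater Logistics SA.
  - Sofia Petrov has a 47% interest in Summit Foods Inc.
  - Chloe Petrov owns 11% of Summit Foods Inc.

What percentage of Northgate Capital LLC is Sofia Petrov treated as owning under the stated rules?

7.4632%

By sibling attribution (R1), Sofia Petrov is treated as also owning Chloe Petrov's interest in Summit Foods Inc, giving 47% + 11% = 58%.
Chain via Ridgefield Trust → Bluewater Logistics SA (R3): 26% × 25% × 23% = 1.495% of Northgate Capital LLC.
Chain via Summit Foods Inc. → Ashford Shipping BV (R3): 58% × 21% × 49% = 5.9682% of Northgate Capital LLC.
Aggregating (R2): 1.495% + 5.9682% = 7.4632%.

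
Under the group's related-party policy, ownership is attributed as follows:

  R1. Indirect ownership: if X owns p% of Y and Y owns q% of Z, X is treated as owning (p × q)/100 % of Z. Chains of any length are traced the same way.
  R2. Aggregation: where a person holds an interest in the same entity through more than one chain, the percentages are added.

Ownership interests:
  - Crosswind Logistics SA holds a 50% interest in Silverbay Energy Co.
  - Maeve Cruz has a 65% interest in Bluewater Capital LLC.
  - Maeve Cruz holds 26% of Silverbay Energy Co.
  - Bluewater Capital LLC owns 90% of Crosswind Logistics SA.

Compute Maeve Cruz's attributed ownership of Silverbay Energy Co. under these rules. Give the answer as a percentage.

Chain via Bluewater Capital LLC → Crosswind Logistics SA (R1): 65% × 90% × 50% = 29.25% of Silverbay Energy Co.
Direct interest in Silverbay Energy Co: 26%.
Aggregating (R2): 29.25% + 26% = 55.25%.

55.25%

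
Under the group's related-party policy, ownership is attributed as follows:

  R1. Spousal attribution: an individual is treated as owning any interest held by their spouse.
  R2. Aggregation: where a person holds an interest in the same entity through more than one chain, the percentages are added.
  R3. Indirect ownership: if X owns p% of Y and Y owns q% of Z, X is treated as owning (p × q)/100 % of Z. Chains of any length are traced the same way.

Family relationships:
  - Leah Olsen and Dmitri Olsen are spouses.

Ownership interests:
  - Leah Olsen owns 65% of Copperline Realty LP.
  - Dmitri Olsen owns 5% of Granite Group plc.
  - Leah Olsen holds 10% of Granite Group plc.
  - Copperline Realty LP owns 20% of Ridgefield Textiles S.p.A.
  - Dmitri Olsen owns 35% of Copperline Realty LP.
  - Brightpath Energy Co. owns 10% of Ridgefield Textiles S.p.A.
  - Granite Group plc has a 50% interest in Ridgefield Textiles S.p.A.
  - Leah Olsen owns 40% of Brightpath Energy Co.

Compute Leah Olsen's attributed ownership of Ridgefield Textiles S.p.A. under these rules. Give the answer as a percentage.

31.5%

By spousal attribution (R1), Leah Olsen is treated as also owning Dmitri Olsen's interest in Granite Group plc, giving 10% + 5% = 15%.
By spousal attribution (R1), Leah Olsen is treated as also owning Dmitri Olsen's interest in Copperline Realty LP, giving 65% + 35% = 100%.
Chain via Granite Group plc (R3): 15% × 50% = 7.5% of Ridgefield Textiles S.p.A.
Chain via Brightpath Energy Co. (R3): 40% × 10% = 4% of Ridgefield Textiles S.p.A.
Chain via Copperline Realty LP (R3): 100% × 20% = 20% of Ridgefield Textiles S.p.A.
Aggregating (R2): 7.5% + 4% + 20% = 31.5%.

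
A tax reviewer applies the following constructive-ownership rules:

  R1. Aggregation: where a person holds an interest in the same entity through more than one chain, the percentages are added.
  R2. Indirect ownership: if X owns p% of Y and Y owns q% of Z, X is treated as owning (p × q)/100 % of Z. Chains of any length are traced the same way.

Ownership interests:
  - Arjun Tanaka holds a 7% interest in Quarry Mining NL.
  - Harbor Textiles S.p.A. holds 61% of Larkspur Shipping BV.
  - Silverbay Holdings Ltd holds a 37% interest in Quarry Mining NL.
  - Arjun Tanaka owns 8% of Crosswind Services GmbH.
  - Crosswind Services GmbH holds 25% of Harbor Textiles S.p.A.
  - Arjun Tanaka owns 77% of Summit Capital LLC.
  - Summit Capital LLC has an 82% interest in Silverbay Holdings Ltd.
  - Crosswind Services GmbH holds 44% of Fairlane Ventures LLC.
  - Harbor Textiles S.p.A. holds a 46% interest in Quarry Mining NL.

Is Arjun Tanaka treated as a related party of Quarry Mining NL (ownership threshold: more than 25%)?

Chain via Summit Capital LLC → Silverbay Holdings Ltd (R2): 77% × 82% × 37% = 23.3618% of Quarry Mining NL.
Chain via Crosswind Services GmbH → Harbor Textiles S.p.A. (R2): 8% × 25% × 46% = 0.92% of Quarry Mining NL.
Direct interest in Quarry Mining NL: 7%.
Aggregating (R1): 23.3618% + 0.92% + 7% = 31.2818%.
31.2818% exceeds the 25% threshold, so Arjun is a related party to Quarry Mining NL.

Yes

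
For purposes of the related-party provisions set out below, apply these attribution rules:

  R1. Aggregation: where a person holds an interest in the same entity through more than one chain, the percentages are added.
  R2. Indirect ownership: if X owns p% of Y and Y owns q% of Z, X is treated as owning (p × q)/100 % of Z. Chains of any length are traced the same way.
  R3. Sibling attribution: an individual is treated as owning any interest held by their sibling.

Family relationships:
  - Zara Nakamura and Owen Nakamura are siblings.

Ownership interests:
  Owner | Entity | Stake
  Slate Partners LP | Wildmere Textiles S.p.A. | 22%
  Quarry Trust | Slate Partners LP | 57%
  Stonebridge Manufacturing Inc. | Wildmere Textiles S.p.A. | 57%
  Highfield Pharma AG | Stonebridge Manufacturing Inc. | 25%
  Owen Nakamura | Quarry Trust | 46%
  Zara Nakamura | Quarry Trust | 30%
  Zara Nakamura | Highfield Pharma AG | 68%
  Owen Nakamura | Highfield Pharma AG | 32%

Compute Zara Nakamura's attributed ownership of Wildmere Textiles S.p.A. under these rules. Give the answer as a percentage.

23.7804%

By sibling attribution (R3), Zara Nakamura is treated as also owning Owen Nakamura's interest in Quarry Trust, giving 30% + 46% = 76%.
By sibling attribution (R3), Zara Nakamura is treated as also owning Owen Nakamura's interest in Highfield Pharma AG, giving 68% + 32% = 100%.
Chain via Quarry Trust → Slate Partners LP (R2): 76% × 57% × 22% = 9.5304% of Wildmere Textiles S.p.A.
Chain via Highfield Pharma AG → Stonebridge Manufacturing Inc. (R2): 100% × 25% × 57% = 14.25% of Wildmere Textiles S.p.A.
Aggregating (R1): 9.5304% + 14.25% = 23.7804%.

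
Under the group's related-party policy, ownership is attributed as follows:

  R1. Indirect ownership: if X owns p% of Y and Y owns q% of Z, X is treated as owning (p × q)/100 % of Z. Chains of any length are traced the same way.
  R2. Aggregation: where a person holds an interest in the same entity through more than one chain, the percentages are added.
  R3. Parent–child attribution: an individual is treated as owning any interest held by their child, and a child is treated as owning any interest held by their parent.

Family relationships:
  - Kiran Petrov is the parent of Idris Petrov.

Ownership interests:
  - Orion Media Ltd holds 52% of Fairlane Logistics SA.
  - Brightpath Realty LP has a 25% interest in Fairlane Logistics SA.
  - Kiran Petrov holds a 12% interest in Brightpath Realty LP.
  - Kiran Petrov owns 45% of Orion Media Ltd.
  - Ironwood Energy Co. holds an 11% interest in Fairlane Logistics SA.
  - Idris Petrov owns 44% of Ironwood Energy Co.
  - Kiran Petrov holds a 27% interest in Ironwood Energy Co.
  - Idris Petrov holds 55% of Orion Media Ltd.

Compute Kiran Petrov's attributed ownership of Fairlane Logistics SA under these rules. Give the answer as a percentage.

By parent–child attribution (R3), Kiran Petrov is treated as also owning Idris Petrov's interest in Orion Media Ltd, giving 45% + 55% = 100%.
By parent–child attribution (R3), Kiran Petrov is treated as also owning Idris Petrov's interest in Ironwood Energy Co, giving 27% + 44% = 71%.
Chain via Orion Media Ltd (R1): 100% × 52% = 52% of Fairlane Logistics SA.
Chain via Brightpath Realty LP (R1): 12% × 25% = 3% of Fairlane Logistics SA.
Chain via Ironwood Energy Co. (R1): 71% × 11% = 7.81% of Fairlane Logistics SA.
Aggregating (R2): 52% + 3% + 7.81% = 62.81%.

62.81%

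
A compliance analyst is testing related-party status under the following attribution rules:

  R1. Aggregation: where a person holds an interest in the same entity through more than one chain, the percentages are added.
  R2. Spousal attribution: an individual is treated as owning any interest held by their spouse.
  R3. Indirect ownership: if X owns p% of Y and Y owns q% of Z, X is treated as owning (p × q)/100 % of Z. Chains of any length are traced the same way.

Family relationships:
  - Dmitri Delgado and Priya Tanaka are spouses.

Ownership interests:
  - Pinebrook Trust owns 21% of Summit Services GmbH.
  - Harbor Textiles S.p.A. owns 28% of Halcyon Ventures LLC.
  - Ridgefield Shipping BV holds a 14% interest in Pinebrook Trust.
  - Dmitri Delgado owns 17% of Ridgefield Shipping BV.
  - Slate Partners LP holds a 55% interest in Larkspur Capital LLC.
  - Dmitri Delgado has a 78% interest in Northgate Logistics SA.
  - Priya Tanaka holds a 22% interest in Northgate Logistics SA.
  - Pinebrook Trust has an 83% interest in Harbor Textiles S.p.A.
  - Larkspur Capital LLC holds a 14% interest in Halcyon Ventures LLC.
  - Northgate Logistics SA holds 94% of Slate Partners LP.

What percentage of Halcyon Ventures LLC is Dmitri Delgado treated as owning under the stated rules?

By spousal attribution (R2), Dmitri Delgado is treated as also owning Priya Tanaka's interest in Northgate Logistics SA, giving 78% + 22% = 100%.
Chain via Northgate Logistics SA → Slate Partners LP → Larkspur Capital LLC (R3): 100% × 94% × 55% × 14% = 7.238% of Halcyon Ventures LLC.
Chain via Ridgefield Shipping BV → Pinebrook Trust → Harbor Textiles S.p.A. (R3): 17% × 14% × 83% × 28% = 0.553112% of Halcyon Ventures LLC.
Aggregating (R1): 7.238% + 0.553112% = 7.791112%.

7.791112%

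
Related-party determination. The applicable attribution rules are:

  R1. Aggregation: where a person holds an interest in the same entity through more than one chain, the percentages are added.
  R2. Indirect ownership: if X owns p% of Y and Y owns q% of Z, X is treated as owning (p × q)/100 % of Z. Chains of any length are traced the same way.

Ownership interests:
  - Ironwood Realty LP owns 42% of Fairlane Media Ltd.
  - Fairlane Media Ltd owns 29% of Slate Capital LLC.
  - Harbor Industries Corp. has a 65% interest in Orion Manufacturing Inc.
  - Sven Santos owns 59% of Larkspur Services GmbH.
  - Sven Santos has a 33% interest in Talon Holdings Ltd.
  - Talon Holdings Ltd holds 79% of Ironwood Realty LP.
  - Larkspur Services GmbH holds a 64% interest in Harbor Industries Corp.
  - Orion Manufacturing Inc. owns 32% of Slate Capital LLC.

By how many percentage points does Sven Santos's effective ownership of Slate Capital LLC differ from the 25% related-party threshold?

Chain via Larkspur Services GmbH → Harbor Industries Corp. → Orion Manufacturing Inc. (R2): 59% × 64% × 65% × 32% = 7.85408% of Slate Capital LLC.
Chain via Talon Holdings Ltd → Ironwood Realty LP → Fairlane Media Ltd (R2): 33% × 79% × 42% × 29% = 3.175326% of Slate Capital LLC.
Aggregating (R1): 7.85408% + 3.175326% = 11.029406%.
11.029406% falls short of the 25% threshold by 13.970594 percentage points.

13.970594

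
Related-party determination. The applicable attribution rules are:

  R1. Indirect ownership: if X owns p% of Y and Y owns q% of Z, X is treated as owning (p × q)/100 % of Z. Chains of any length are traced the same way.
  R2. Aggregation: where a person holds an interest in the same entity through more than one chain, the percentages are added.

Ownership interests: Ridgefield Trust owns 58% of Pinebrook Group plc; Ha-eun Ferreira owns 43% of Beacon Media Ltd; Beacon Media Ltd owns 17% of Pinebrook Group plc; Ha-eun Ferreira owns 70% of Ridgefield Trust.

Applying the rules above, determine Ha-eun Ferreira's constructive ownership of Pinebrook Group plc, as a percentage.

47.91%

Chain via Beacon Media Ltd (R1): 43% × 17% = 7.31% of Pinebrook Group plc.
Chain via Ridgefield Trust (R1): 70% × 58% = 40.6% of Pinebrook Group plc.
Aggregating (R2): 7.31% + 40.6% = 47.91%.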